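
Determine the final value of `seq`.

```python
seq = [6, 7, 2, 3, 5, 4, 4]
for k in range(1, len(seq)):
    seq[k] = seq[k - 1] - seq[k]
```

[6, -1, -3, -6, -11, -15, -19]

k=1: seq[1] = 6-7 = -1 → [6, -1, 2, 3, 5, 4, 4]
k=2: seq[2] = (-1)-2 = -3 → [6, -1, -3, 3, 5, 4, 4]
k=3: seq[3] = (-3)-3 = -6 → [6, -1, -3, -6, 5, 4, 4]
k=4: seq[4] = (-6)-5 = -11 → [6, -1, -3, -6, -11, 4, 4]
k=5: seq[5] = (-11)-4 = -15 → [6, -1, -3, -6, -11, -15, 4]
k=6: seq[6] = (-15)-4 = -19 → [6, -1, -3, -6, -11, -15, -19]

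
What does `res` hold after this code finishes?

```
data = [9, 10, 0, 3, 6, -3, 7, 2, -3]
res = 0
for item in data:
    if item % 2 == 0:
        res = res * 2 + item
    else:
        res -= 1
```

item=9: not even, res = 0-1 = -1
item=10: even, res = (-1)*2+10 = 8
item=0: even, res = 8*2+0 = 16
item=3: not even, res = 16-1 = 15
item=6: even, res = 15*2+6 = 36
item=-3: not even, res = 36-1 = 35
item=7: not even, res = 35-1 = 34
item=2: even, res = 34*2+2 = 70
item=-3: not even, res = 70-1 = 69

69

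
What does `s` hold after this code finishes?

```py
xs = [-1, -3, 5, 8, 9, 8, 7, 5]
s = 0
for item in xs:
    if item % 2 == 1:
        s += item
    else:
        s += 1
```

item=-1: odd, s = 0+(-1) = -1
item=-3: odd, s = (-1)+(-3) = -4
item=5: odd, s = (-4)+5 = 1
item=8: not odd, s = 1+1 = 2
item=9: odd, s = 2+9 = 11
item=8: not odd, s = 11+1 = 12
item=7: odd, s = 12+7 = 19
item=5: odd, s = 19+5 = 24

24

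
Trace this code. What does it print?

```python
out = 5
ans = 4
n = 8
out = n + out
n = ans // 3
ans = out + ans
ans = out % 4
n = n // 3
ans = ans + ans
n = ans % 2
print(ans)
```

out = 8+5 = 13
n = 4//3 = 1
ans = 13+4 = 17
ans = 13%4 = 1
n = 1//3 = 0
ans = 1+1 = 2
n = 2%2 = 0

2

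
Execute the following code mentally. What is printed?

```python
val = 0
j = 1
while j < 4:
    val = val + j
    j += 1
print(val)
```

6

j=1: val = 0+1 = 1
j=2: val = 1+2 = 3
j=3: val = 3+3 = 6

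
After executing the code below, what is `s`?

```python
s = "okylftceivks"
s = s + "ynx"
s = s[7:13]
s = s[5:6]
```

'y'

+ 'ynx' → 'okylftceivksynx'
slice [7:13] → 'eivksy'
slice [5:6] → 'y'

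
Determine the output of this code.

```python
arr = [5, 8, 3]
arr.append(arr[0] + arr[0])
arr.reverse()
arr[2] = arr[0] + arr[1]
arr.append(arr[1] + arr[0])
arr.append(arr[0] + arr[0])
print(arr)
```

[10, 3, 13, 5, 13, 20]

append arr[0]+arr[0] = 5+5 = 10 → [5, 8, 3, 10]
reverse → [10, 3, 8, 5]
arr[2] = arr[0]+arr[1] = 10+3 = 13 → [10, 3, 13, 5]
append arr[1]+arr[0] = 3+10 = 13 → [10, 3, 13, 5, 13]
append arr[0]+arr[0] = 10+10 = 20 → [10, 3, 13, 5, 13, 20]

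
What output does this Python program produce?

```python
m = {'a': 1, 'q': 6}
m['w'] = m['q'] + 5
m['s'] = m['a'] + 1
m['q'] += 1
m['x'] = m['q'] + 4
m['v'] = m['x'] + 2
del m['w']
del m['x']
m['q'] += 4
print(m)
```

{'a': 1, 'q': 11, 's': 2, 'v': 13}

m['w'] = m['q']+5 = 11 → {'a': 1, 'q': 6, 'w': 11}
m['s'] = m['a']+1 = 2 → {'a': 1, 'q': 6, 'w': 11, 's': 2}
m['q'] = 6+1 = 7 → {'a': 1, 'q': 7, 'w': 11, 's': 2}
m['x'] = m['q']+4 = 11 → {'a': 1, 'q': 7, 'w': 11, 's': 2, 'x': 11}
m['v'] = m['x']+2 = 13 → {'a': 1, 'q': 7, 'w': 11, 's': 2, 'x': 11, 'v': 13}
del 'w' → {'a': 1, 'q': 7, 's': 2, 'x': 11, 'v': 13}
del 'x' → {'a': 1, 'q': 7, 's': 2, 'v': 13}
m['q'] = 7+4 = 11 → {'a': 1, 'q': 11, 's': 2, 'v': 13}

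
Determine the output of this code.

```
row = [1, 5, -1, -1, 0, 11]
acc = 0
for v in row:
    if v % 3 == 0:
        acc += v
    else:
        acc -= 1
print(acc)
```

v=1: not %3==0, acc = 0-1 = -1
v=5: not %3==0, acc = (-1)-1 = -2
v=-1: not %3==0, acc = (-2)-1 = -3
v=-1: not %3==0, acc = (-3)-1 = -4
v=0: %3==0, acc = (-4)+0 = -4
v=11: not %3==0, acc = (-4)-1 = -5

-5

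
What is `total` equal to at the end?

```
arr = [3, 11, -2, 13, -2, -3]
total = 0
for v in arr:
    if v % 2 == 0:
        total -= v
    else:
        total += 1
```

8

v=3: not even, total = 0+1 = 1
v=11: not even, total = 1+1 = 2
v=-2: even, total = 2-(-2) = 4
v=13: not even, total = 4+1 = 5
v=-2: even, total = 5-(-2) = 7
v=-3: not even, total = 7+1 = 8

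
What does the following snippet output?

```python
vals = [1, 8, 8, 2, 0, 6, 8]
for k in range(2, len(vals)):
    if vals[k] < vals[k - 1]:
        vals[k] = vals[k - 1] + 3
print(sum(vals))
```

k=2: 8>=8, unchanged → [1, 8, 8, 2, 0, 6, 8]
k=3: 2<8, vals[3] = 8+3 = 11 → [1, 8, 8, 11, 0, 6, 8]
k=4: 0<11, vals[4] = 11+3 = 14 → [1, 8, 8, 11, 14, 6, 8]
k=5: 6<14, vals[5] = 14+3 = 17 → [1, 8, 8, 11, 14, 17, 8]
k=6: 8<17, vals[6] = 17+3 = 20 → [1, 8, 8, 11, 14, 17, 20]
sum = 79

79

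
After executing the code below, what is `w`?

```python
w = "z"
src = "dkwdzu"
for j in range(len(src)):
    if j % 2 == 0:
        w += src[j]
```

'zdwz'

j=0: add 'd' → 'zd'
j=1: skip
j=2: add 'w' → 'zdw'
j=3: skip
j=4: add 'z' → 'zdwz'
j=5: skip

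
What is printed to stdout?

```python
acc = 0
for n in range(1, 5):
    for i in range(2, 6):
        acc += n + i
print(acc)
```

n=1,i=2: acc = 0+3 = 3
n=1,i=3: acc = 3+4 = 7
n=1,i=4: acc = 7+5 = 12
n=1,i=5: acc = 12+6 = 18
n=2,i=2: acc = 18+4 = 22
n=2,i=3: acc = 22+5 = 27
n=2,i=4: acc = 27+6 = 33
n=2,i=5: acc = 33+7 = 40
n=3,i=2: acc = 40+5 = 45
n=3,i=3: acc = 45+6 = 51
n=3,i=4: acc = 51+7 = 58
n=3,i=5: acc = 58+8 = 66
n=4,i=2: acc = 66+6 = 72
n=4,i=3: acc = 72+7 = 79
n=4,i=4: acc = 79+8 = 87
n=4,i=5: acc = 87+9 = 96

96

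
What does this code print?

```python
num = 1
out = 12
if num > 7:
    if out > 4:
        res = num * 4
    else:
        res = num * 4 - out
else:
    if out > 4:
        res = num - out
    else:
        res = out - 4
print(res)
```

num=1, out=12
num > 7 is False; out > 4 is True
→ res = num - out = -11

-11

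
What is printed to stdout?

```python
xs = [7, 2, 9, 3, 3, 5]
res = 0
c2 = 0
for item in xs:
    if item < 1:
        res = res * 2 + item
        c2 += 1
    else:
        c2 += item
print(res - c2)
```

-29

item=7: not <1; c2=7
item=2: not <1; c2=9
item=9: not <1; c2=18
item=3: not <1; c2=21
item=3: not <1; c2=24
item=5: not <1; c2=29
res-c2 = 0-29 = -29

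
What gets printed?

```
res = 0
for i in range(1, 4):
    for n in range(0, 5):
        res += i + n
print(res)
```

60

i=1,n=0: res = 0+1 = 1
i=1,n=1: res = 1+2 = 3
i=1,n=2: res = 3+3 = 6
i=1,n=3: res = 6+4 = 10
i=1,n=4: res = 10+5 = 15
i=2,n=0: res = 15+2 = 17
i=2,n=1: res = 17+3 = 20
i=2,n=2: res = 20+4 = 24
i=2,n=3: res = 24+5 = 29
i=2,n=4: res = 29+6 = 35
i=3,n=0: res = 35+3 = 38
i=3,n=1: res = 38+4 = 42
i=3,n=2: res = 42+5 = 47
i=3,n=3: res = 47+6 = 53
i=3,n=4: res = 53+7 = 60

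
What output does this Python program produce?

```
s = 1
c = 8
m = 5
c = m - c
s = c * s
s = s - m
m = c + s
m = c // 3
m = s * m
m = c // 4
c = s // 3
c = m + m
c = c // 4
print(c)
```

-1

c = 5-8 = -3
s = (-3)*1 = -3
s = (-3)-5 = -8
m = (-3)+(-8) = -11
m = (-3)//3 = -1
m = (-8)*(-1) = 8
m = (-3)//4 = -1
c = (-8)//3 = -3
c = (-1)+(-1) = -2
c = (-2)//4 = -1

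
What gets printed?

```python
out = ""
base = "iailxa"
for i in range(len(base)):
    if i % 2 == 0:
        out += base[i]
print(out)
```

i=0: add 'i' → 'i'
i=1: skip
i=2: add 'i' → 'ii'
i=3: skip
i=4: add 'x' → 'iix'
i=5: skip

iix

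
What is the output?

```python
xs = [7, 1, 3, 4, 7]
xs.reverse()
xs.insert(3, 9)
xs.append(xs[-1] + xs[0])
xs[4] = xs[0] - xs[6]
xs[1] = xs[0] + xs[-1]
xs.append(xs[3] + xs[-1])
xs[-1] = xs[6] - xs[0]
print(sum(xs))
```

reverse → [7, 4, 3, 1, 7]
insert 9 at 3 → [7, 4, 3, 9, 1, 7]
append xs[-1]+xs[0] = 7+7 = 14 → [7, 4, 3, 9, 1, 7, 14]
xs[4] = xs[0]-xs[6] = 7-14 = -7 → [7, 4, 3, 9, -7, 7, 14]
xs[1] = xs[0]+xs[-1] = 7+14 = 21 → [7, 21, 3, 9, -7, 7, 14]
append xs[3]+xs[-1] = 9+14 = 23 → [7, 21, 3, 9, -7, 7, 14, 23]
xs[-1] = xs[6]-xs[0] = 14-7 = 7 → [7, 21, 3, 9, -7, 7, 14, 7]
sum = 61

61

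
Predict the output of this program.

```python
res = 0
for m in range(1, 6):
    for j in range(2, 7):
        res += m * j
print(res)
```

300

m=1,j=2: res = 0+2 = 2
m=1,j=3: res = 2+3 = 5
m=1,j=4: res = 5+4 = 9
m=1,j=5: res = 9+5 = 14
m=1,j=6: res = 14+6 = 20
m=2,j=2: res = 20+4 = 24
m=2,j=3: res = 24+6 = 30
m=2,j=4: res = 30+8 = 38
m=2,j=5: res = 38+10 = 48
m=2,j=6: res = 48+12 = 60
m=3,j=2: res = 60+6 = 66
m=3,j=3: res = 66+9 = 75
m=3,j=4: res = 75+12 = 87
m=3,j=5: res = 87+15 = 102
m=3,j=6: res = 102+18 = 120
m=4,j=2: res = 120+8 = 128
m=4,j=3: res = 128+12 = 140
m=4,j=4: res = 140+16 = 156
m=4,j=5: res = 156+20 = 176
m=4,j=6: res = 176+24 = 200
m=5,j=2: res = 200+10 = 210
m=5,j=3: res = 210+15 = 225
m=5,j=4: res = 225+20 = 245
m=5,j=5: res = 245+25 = 270
m=5,j=6: res = 270+30 = 300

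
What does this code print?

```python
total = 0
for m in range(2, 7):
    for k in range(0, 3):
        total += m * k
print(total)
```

m=2,k=0: total = 0+0 = 0
m=2,k=1: total = 0+2 = 2
m=2,k=2: total = 2+4 = 6
m=3,k=0: total = 6+0 = 6
m=3,k=1: total = 6+3 = 9
m=3,k=2: total = 9+6 = 15
m=4,k=0: total = 15+0 = 15
m=4,k=1: total = 15+4 = 19
m=4,k=2: total = 19+8 = 27
m=5,k=0: total = 27+0 = 27
m=5,k=1: total = 27+5 = 32
m=5,k=2: total = 32+10 = 42
m=6,k=0: total = 42+0 = 42
m=6,k=1: total = 42+6 = 48
m=6,k=2: total = 48+12 = 60

60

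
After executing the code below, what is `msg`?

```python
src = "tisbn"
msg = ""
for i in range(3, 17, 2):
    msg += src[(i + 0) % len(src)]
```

i=3: add src[3]='b' → 'b'
i=5: add src[0]='t' → 'bt'
i=7: add src[2]='s' → 'bts'
i=9: add src[4]='n' → 'btsn'
i=11: add src[1]='i' → 'btsni'
i=13: add src[3]='b' → 'btsnib'
i=15: add src[0]='t' → 'btsnibt'

'btsnibt'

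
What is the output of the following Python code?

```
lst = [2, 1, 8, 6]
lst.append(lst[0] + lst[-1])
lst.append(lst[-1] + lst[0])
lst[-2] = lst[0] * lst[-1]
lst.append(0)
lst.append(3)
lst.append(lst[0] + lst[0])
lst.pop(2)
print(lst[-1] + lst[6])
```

append lst[0]+lst[-1] = 2+6 = 8 → [2, 1, 8, 6, 8]
append lst[-1]+lst[0] = 8+2 = 10 → [2, 1, 8, 6, 8, 10]
lst[-2] = lst[0]*lst[-1] = 2*10 = 20 → [2, 1, 8, 6, 20, 10]
append 0 → [2, 1, 8, 6, 20, 10, 0]
append 3 → [2, 1, 8, 6, 20, 10, 0, 3]
append lst[0]+lst[0] = 2+2 = 4 → [2, 1, 8, 6, 20, 10, 0, 3, 4]
pop(2) removes 8 → [2, 1, 6, 20, 10, 0, 3, 4]
lst[-1]+lst[6] = 4+3 = 7

7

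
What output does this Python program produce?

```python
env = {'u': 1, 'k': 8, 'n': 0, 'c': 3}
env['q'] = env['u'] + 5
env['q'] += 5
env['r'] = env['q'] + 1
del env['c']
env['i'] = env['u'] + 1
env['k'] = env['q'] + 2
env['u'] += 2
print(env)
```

env['q'] = env['u']+5 = 6 → {'u': 1, 'k': 8, 'n': 0, 'c': 3, 'q': 6}
env['q'] = 6+5 = 11 → {'u': 1, 'k': 8, 'n': 0, 'c': 3, 'q': 11}
env['r'] = env['q']+1 = 12 → {'u': 1, 'k': 8, 'n': 0, 'c': 3, 'q': 11, 'r': 12}
del 'c' → {'u': 1, 'k': 8, 'n': 0, 'q': 11, 'r': 12}
env['i'] = env['u']+1 = 2 → {'u': 1, 'k': 8, 'n': 0, 'q': 11, 'r': 12, 'i': 2}
env['k'] = env['q']+2 = 13 → {'u': 1, 'k': 13, 'n': 0, 'q': 11, 'r': 12, 'i': 2}
env['u'] = 1+2 = 3 → {'u': 3, 'k': 13, 'n': 0, 'q': 11, 'r': 12, 'i': 2}

{'u': 3, 'k': 13, 'n': 0, 'q': 11, 'r': 12, 'i': 2}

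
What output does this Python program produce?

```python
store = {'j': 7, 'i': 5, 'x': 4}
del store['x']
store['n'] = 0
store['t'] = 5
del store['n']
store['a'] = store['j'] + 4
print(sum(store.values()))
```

28

del 'x' → {'j': 7, 'i': 5}
store['n'] = 0 → {'j': 7, 'i': 5, 'n': 0}
store['t'] = 5 → {'j': 7, 'i': 5, 'n': 0, 't': 5}
del 'n' → {'j': 7, 'i': 5, 't': 5}
store['a'] = store['j']+4 = 11 → {'j': 7, 'i': 5, 't': 5, 'a': 11}
sum of values = 28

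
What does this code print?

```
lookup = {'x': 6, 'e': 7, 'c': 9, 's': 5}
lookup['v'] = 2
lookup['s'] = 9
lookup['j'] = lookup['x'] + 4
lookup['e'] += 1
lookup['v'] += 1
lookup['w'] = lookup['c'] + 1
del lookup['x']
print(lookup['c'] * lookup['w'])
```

lookup['v'] = 2 → {'x': 6, 'e': 7, 'c': 9, 's': 5, 'v': 2}
lookup['s'] = 9 → {'x': 6, 'e': 7, 'c': 9, 's': 9, 'v': 2}
lookup['j'] = lookup['x']+4 = 10 → {'x': 6, 'e': 7, 'c': 9, 's': 9, 'v': 2, 'j': 10}
lookup['e'] = 7+1 = 8 → {'x': 6, 'e': 8, 'c': 9, 's': 9, 'v': 2, 'j': 10}
lookup['v'] = 2+1 = 3 → {'x': 6, 'e': 8, 'c': 9, 's': 9, 'v': 3, 'j': 10}
lookup['w'] = lookup['c']+1 = 10 → {'x': 6, 'e': 8, 'c': 9, 's': 9, 'v': 3, 'j': 10, 'w': 10}
del 'x' → {'e': 8, 'c': 9, 's': 9, 'v': 3, 'j': 10, 'w': 10}
lookup['c']*lookup['w'] = 9*10 = 90

90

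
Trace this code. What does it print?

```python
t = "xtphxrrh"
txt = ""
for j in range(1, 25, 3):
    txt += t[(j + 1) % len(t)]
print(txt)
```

prxhrtxh

j=1: add t[2]='p' → 'p'
j=4: add t[5]='r' → 'pr'
j=7: add t[0]='x' → 'prx'
j=10: add t[3]='h' → 'prxh'
j=13: add t[6]='r' → 'prxhr'
j=16: add t[1]='t' → 'prxhrt'
j=19: add t[4]='x' → 'prxhrtx'
j=22: add t[7]='h' → 'prxhrtxh'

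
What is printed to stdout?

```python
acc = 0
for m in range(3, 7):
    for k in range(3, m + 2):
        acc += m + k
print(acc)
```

m=3,k=3: acc = 0+6 = 6
m=3,k=4: acc = 6+7 = 13
m=4,k=3: acc = 13+7 = 20
m=4,k=4: acc = 20+8 = 28
m=4,k=5: acc = 28+9 = 37
m=5,k=3: acc = 37+8 = 45
m=5,k=4: acc = 45+9 = 54
m=5,k=5: acc = 54+10 = 64
m=5,k=6: acc = 64+11 = 75
m=6,k=3: acc = 75+9 = 84
m=6,k=4: acc = 84+10 = 94
m=6,k=5: acc = 94+11 = 105
m=6,k=6: acc = 105+12 = 117
m=6,k=7: acc = 117+13 = 130

130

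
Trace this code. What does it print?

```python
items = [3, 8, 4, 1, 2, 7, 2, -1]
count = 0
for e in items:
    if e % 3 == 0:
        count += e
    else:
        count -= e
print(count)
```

e=3: %3==0, count = 0+3 = 3
e=8: not %3==0, count = 3-8 = -5
e=4: not %3==0, count = (-5)-4 = -9
e=1: not %3==0, count = (-9)-1 = -10
e=2: not %3==0, count = (-10)-2 = -12
e=7: not %3==0, count = (-12)-7 = -19
e=2: not %3==0, count = (-19)-2 = -21
e=-1: not %3==0, count = (-21)-(-1) = -20

-20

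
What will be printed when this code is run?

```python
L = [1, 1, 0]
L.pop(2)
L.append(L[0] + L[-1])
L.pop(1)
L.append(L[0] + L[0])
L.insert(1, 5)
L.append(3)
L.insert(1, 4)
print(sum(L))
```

pop(2) removes 0 → [1, 1]
append L[0]+L[-1] = 1+1 = 2 → [1, 1, 2]
pop(1) removes 1 → [1, 2]
append L[0]+L[0] = 1+1 = 2 → [1, 2, 2]
insert 5 at 1 → [1, 5, 2, 2]
append 3 → [1, 5, 2, 2, 3]
insert 4 at 1 → [1, 4, 5, 2, 2, 3]
sum = 17

17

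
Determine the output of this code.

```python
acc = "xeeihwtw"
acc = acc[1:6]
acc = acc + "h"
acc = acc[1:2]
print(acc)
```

slice [1:6] → 'eeihw'
+ 'h' → 'eeihwh'
slice [1:2] → 'e'

e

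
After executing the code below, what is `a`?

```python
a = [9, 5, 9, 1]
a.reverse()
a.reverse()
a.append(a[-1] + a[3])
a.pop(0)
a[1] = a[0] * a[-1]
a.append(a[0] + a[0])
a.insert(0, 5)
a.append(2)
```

[5, 5, 10, 1, 2, 10, 2]

reverse → [1, 9, 5, 9]
reverse → [9, 5, 9, 1]
append a[-1]+a[3] = 1+1 = 2 → [9, 5, 9, 1, 2]
pop(0) removes 9 → [5, 9, 1, 2]
a[1] = a[0]*a[-1] = 5*2 = 10 → [5, 10, 1, 2]
append a[0]+a[0] = 5+5 = 10 → [5, 10, 1, 2, 10]
insert 5 at 0 → [5, 5, 10, 1, 2, 10]
append 2 → [5, 5, 10, 1, 2, 10, 2]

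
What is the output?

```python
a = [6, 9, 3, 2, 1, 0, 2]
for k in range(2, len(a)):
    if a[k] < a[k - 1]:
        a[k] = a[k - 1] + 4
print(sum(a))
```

k=2: 3<9, a[2] = 9+4 = 13 → [6, 9, 13, 2, 1, 0, 2]
k=3: 2<13, a[3] = 13+4 = 17 → [6, 9, 13, 17, 1, 0, 2]
k=4: 1<17, a[4] = 17+4 = 21 → [6, 9, 13, 17, 21, 0, 2]
k=5: 0<21, a[5] = 21+4 = 25 → [6, 9, 13, 17, 21, 25, 2]
k=6: 2<25, a[6] = 25+4 = 29 → [6, 9, 13, 17, 21, 25, 29]
sum = 120

120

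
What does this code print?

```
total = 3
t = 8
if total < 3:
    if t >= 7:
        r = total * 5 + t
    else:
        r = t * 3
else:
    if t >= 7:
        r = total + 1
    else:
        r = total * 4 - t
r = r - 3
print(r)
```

1

total=3, t=8
total < 3 is False; t >= 7 is True
→ r = total + 1 = 4
r = 4-3 = 1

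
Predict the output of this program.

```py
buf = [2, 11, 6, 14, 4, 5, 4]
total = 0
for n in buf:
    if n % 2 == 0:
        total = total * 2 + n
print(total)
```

n=2: even, total = 0*2+2 = 2
n=11: not even
n=6: even, total = 2*2+6 = 10
n=14: even, total = 10*2+14 = 34
n=4: even, total = 34*2+4 = 72
n=5: not even
n=4: even, total = 72*2+4 = 148

148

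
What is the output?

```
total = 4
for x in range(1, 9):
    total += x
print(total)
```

x=1: total = 4+1 = 5
x=2: total = 5+2 = 7
x=3: total = 7+3 = 10
x=4: total = 10+4 = 14
x=5: total = 14+5 = 19
x=6: total = 19+6 = 25
x=7: total = 25+7 = 32
x=8: total = 32+8 = 40

40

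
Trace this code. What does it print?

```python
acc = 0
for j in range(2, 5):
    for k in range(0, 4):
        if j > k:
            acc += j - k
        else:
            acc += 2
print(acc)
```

25

j=2,k=0: 2>0, acc = 0+2 = 2
j=2,k=1: 2>1, acc = 2+1 = 3
j=2,k=2: not 2>2, acc = 3+2 = 5
j=2,k=3: not 2>3, acc = 5+2 = 7
j=3,k=0: 3>0, acc = 7+3 = 10
j=3,k=1: 3>1, acc = 10+2 = 12
j=3,k=2: 3>2, acc = 12+1 = 13
j=3,k=3: not 3>3, acc = 13+2 = 15
j=4,k=0: 4>0, acc = 15+4 = 19
j=4,k=1: 4>1, acc = 19+3 = 22
j=4,k=2: 4>2, acc = 22+2 = 24
j=4,k=3: 4>3, acc = 24+1 = 25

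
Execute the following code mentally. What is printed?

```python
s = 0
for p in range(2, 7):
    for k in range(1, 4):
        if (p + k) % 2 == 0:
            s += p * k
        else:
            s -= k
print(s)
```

40

p=2,k=1: odd sum, s = 0-1 = -1
p=2,k=2: even sum, s = (-1)+4 = 3
p=2,k=3: odd sum, s = 3-3 = 0
p=3,k=1: even sum, s = 0+3 = 3
p=3,k=2: odd sum, s = 3-2 = 1
p=3,k=3: even sum, s = 1+9 = 10
p=4,k=1: odd sum, s = 10-1 = 9
p=4,k=2: even sum, s = 9+8 = 17
p=4,k=3: odd sum, s = 17-3 = 14
p=5,k=1: even sum, s = 14+5 = 19
p=5,k=2: odd sum, s = 19-2 = 17
p=5,k=3: even sum, s = 17+15 = 32
p=6,k=1: odd sum, s = 32-1 = 31
p=6,k=2: even sum, s = 31+12 = 43
p=6,k=3: odd sum, s = 43-3 = 40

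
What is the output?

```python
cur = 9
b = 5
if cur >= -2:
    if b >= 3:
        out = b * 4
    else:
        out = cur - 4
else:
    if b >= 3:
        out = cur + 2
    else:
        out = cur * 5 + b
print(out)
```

20

cur=9, b=5
cur >= -2 is True; b >= 3 is True
→ out = b * 4 = 20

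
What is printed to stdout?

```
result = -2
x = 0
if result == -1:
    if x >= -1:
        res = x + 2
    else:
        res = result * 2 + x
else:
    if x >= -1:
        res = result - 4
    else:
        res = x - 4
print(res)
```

result=-2, x=0
result == -1 is False; x >= -1 is True
→ res = result - 4 = -6

-6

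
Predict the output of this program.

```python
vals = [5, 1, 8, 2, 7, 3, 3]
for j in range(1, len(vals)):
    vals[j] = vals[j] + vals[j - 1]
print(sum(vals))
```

j=1: vals[1] = 1+5 = 6 → [5, 6, 8, 2, 7, 3, 3]
j=2: vals[2] = 8+6 = 14 → [5, 6, 14, 2, 7, 3, 3]
j=3: vals[3] = 2+14 = 16 → [5, 6, 14, 16, 7, 3, 3]
j=4: vals[4] = 7+16 = 23 → [5, 6, 14, 16, 23, 3, 3]
j=5: vals[5] = 3+23 = 26 → [5, 6, 14, 16, 23, 26, 3]
j=6: vals[6] = 3+26 = 29 → [5, 6, 14, 16, 23, 26, 29]
sum = 119

119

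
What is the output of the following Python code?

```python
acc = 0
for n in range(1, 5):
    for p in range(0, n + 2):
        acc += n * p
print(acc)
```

105

n=1,p=0: acc = 0+0 = 0
n=1,p=1: acc = 0+1 = 1
n=1,p=2: acc = 1+2 = 3
n=2,p=0: acc = 3+0 = 3
n=2,p=1: acc = 3+2 = 5
n=2,p=2: acc = 5+4 = 9
n=2,p=3: acc = 9+6 = 15
n=3,p=0: acc = 15+0 = 15
n=3,p=1: acc = 15+3 = 18
n=3,p=2: acc = 18+6 = 24
n=3,p=3: acc = 24+9 = 33
n=3,p=4: acc = 33+12 = 45
n=4,p=0: acc = 45+0 = 45
n=4,p=1: acc = 45+4 = 49
n=4,p=2: acc = 49+8 = 57
n=4,p=3: acc = 57+12 = 69
n=4,p=4: acc = 69+16 = 85
n=4,p=5: acc = 85+20 = 105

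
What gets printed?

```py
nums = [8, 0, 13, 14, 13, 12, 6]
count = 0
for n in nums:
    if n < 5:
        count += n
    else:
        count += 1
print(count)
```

n=8: not <5, count = 0+1 = 1
n=0: <5, count = 1+0 = 1
n=13: not <5, count = 1+1 = 2
n=14: not <5, count = 2+1 = 3
n=13: not <5, count = 3+1 = 4
n=12: not <5, count = 4+1 = 5
n=6: not <5, count = 5+1 = 6

6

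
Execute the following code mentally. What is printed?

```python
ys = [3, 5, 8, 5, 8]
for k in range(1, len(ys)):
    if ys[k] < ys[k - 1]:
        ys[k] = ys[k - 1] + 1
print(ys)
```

k=1: 5>=3, unchanged → [3, 5, 8, 5, 8]
k=2: 8>=5, unchanged → [3, 5, 8, 5, 8]
k=3: 5<8, ys[3] = 8+1 = 9 → [3, 5, 8, 9, 8]
k=4: 8<9, ys[4] = 9+1 = 10 → [3, 5, 8, 9, 10]

[3, 5, 8, 9, 10]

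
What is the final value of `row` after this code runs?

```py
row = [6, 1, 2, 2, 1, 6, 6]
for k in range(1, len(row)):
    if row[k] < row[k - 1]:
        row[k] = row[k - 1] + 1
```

k=1: 1<6, row[1] = 6+1 = 7 → [6, 7, 2, 2, 1, 6, 6]
k=2: 2<7, row[2] = 7+1 = 8 → [6, 7, 8, 2, 1, 6, 6]
k=3: 2<8, row[3] = 8+1 = 9 → [6, 7, 8, 9, 1, 6, 6]
k=4: 1<9, row[4] = 9+1 = 10 → [6, 7, 8, 9, 10, 6, 6]
k=5: 6<10, row[5] = 10+1 = 11 → [6, 7, 8, 9, 10, 11, 6]
k=6: 6<11, row[6] = 11+1 = 12 → [6, 7, 8, 9, 10, 11, 12]

[6, 7, 8, 9, 10, 11, 12]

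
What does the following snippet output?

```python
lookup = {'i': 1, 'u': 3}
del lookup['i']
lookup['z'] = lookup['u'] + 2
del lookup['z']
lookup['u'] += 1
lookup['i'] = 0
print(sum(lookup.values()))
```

del 'i' → {'u': 3}
lookup['z'] = lookup['u']+2 = 5 → {'u': 3, 'z': 5}
del 'z' → {'u': 3}
lookup['u'] = 3+1 = 4 → {'u': 4}
lookup['i'] = 0 → {'u': 4, 'i': 0}
sum of values = 4

4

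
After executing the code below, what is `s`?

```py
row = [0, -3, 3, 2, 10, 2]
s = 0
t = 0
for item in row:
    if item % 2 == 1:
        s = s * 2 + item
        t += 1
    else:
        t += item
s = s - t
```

-19

item=0: not odd; t=0
item=-3: odd, s = 0*2+(-3) = -3; t=1
item=3: odd, s = (-3)*2+3 = -3; t=2
item=2: not odd; t=4
item=10: not odd; t=14
item=2: not odd; t=16
s-t = (-3)-16 = -19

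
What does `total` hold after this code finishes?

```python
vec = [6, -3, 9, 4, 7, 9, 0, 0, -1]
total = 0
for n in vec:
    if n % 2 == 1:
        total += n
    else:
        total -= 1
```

17

n=6: not odd, total = 0-1 = -1
n=-3: odd, total = (-1)+(-3) = -4
n=9: odd, total = (-4)+9 = 5
n=4: not odd, total = 5-1 = 4
n=7: odd, total = 4+7 = 11
n=9: odd, total = 11+9 = 20
n=0: not odd, total = 20-1 = 19
n=0: not odd, total = 19-1 = 18
n=-1: odd, total = 18+(-1) = 17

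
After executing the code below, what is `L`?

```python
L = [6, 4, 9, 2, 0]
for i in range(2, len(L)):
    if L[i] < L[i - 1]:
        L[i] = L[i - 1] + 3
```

i=2: 9>=4, unchanged → [6, 4, 9, 2, 0]
i=3: 2<9, L[3] = 9+3 = 12 → [6, 4, 9, 12, 0]
i=4: 0<12, L[4] = 12+3 = 15 → [6, 4, 9, 12, 15]

[6, 4, 9, 12, 15]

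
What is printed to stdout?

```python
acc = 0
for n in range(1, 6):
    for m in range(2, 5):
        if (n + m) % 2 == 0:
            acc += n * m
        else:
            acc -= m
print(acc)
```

n=1,m=2: odd sum, acc = 0-2 = -2
n=1,m=3: even sum, acc = (-2)+3 = 1
n=1,m=4: odd sum, acc = 1-4 = -3
n=2,m=2: even sum, acc = (-3)+4 = 1
n=2,m=3: odd sum, acc = 1-3 = -2
n=2,m=4: even sum, acc = (-2)+8 = 6
n=3,m=2: odd sum, acc = 6-2 = 4
n=3,m=3: even sum, acc = 4+9 = 13
n=3,m=4: odd sum, acc = 13-4 = 9
n=4,m=2: even sum, acc = 9+8 = 17
n=4,m=3: odd sum, acc = 17-3 = 14
n=4,m=4: even sum, acc = 14+16 = 30
n=5,m=2: odd sum, acc = 30-2 = 28
n=5,m=3: even sum, acc = 28+15 = 43
n=5,m=4: odd sum, acc = 43-4 = 39

39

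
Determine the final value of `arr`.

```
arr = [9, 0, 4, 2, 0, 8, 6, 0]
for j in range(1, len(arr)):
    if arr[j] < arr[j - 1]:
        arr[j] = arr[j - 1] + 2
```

[9, 11, 13, 15, 17, 19, 21, 23]

j=1: 0<9, arr[1] = 9+2 = 11 → [9, 11, 4, 2, 0, 8, 6, 0]
j=2: 4<11, arr[2] = 11+2 = 13 → [9, 11, 13, 2, 0, 8, 6, 0]
j=3: 2<13, arr[3] = 13+2 = 15 → [9, 11, 13, 15, 0, 8, 6, 0]
j=4: 0<15, arr[4] = 15+2 = 17 → [9, 11, 13, 15, 17, 8, 6, 0]
j=5: 8<17, arr[5] = 17+2 = 19 → [9, 11, 13, 15, 17, 19, 6, 0]
j=6: 6<19, arr[6] = 19+2 = 21 → [9, 11, 13, 15, 17, 19, 21, 0]
j=7: 0<21, arr[7] = 21+2 = 23 → [9, 11, 13, 15, 17, 19, 21, 23]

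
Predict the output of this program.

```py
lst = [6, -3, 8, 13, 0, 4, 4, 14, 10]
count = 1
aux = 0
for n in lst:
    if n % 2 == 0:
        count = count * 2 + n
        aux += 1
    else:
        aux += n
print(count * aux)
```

14518

n=6: even, count = 1*2+6 = 8; aux=1
n=-3: not even; aux=-2
n=8: even, count = 8*2+8 = 24; aux=-1
n=13: not even; aux=12
n=0: even, count = 24*2+0 = 48; aux=13
n=4: even, count = 48*2+4 = 100; aux=14
n=4: even, count = 100*2+4 = 204; aux=15
n=14: even, count = 204*2+14 = 422; aux=16
n=10: even, count = 422*2+10 = 854; aux=17
count*aux = 854*17 = 14518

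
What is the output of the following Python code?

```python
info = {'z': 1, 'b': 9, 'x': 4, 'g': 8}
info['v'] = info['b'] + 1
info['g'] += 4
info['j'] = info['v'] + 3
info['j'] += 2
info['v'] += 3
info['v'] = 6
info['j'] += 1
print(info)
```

info['v'] = info['b']+1 = 10 → {'z': 1, 'b': 9, 'x': 4, 'g': 8, 'v': 10}
info['g'] = 8+4 = 12 → {'z': 1, 'b': 9, 'x': 4, 'g': 12, 'v': 10}
info['j'] = info['v']+3 = 13 → {'z': 1, 'b': 9, 'x': 4, 'g': 12, 'v': 10, 'j': 13}
info['j'] = 13+2 = 15 → {'z': 1, 'b': 9, 'x': 4, 'g': 12, 'v': 10, 'j': 15}
info['v'] = 10+3 = 13 → {'z': 1, 'b': 9, 'x': 4, 'g': 12, 'v': 13, 'j': 15}
info['v'] = 6 → {'z': 1, 'b': 9, 'x': 4, 'g': 12, 'v': 6, 'j': 15}
info['j'] = 15+1 = 16 → {'z': 1, 'b': 9, 'x': 4, 'g': 12, 'v': 6, 'j': 16}

{'z': 1, 'b': 9, 'x': 4, 'g': 12, 'v': 6, 'j': 16}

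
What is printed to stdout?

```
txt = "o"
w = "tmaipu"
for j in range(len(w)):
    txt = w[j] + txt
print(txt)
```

j=0: prepend 't' → 'to'
j=1: prepend 'm' → 'mto'
j=2: prepend 'a' → 'amto'
j=3: prepend 'i' → 'iamto'
j=4: prepend 'p' → 'piamto'
j=5: prepend 'u' → 'upiamto'

upiamto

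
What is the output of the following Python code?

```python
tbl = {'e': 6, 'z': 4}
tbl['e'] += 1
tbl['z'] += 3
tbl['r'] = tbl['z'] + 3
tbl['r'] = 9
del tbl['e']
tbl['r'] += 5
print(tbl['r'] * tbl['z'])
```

tbl['e'] = 6+1 = 7 → {'e': 7, 'z': 4}
tbl['z'] = 4+3 = 7 → {'e': 7, 'z': 7}
tbl['r'] = tbl['z']+3 = 10 → {'e': 7, 'z': 7, 'r': 10}
tbl['r'] = 9 → {'e': 7, 'z': 7, 'r': 9}
del 'e' → {'z': 7, 'r': 9}
tbl['r'] = 9+5 = 14 → {'z': 7, 'r': 14}
tbl['r']*tbl['z'] = 14*7 = 98

98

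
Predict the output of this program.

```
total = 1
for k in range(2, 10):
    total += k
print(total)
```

k=2: total = 1+2 = 3
k=3: total = 3+3 = 6
k=4: total = 6+4 = 10
k=5: total = 10+5 = 15
k=6: total = 15+6 = 21
k=7: total = 21+7 = 28
k=8: total = 28+8 = 36
k=9: total = 36+9 = 45

45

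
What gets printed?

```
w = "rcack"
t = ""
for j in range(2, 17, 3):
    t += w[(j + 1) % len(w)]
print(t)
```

j=2: add w[3]='c' → 'c'
j=5: add w[1]='c' → 'cc'
j=8: add w[4]='k' → 'cck'
j=11: add w[2]='a' → 'ccka'
j=14: add w[0]='r' → 'cckar'

cckar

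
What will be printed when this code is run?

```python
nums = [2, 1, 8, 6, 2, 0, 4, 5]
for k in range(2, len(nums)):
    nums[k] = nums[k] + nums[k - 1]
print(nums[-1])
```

k=2: nums[2] = 8+1 = 9 → [2, 1, 9, 6, 2, 0, 4, 5]
k=3: nums[3] = 6+9 = 15 → [2, 1, 9, 15, 2, 0, 4, 5]
k=4: nums[4] = 2+15 = 17 → [2, 1, 9, 15, 17, 0, 4, 5]
k=5: nums[5] = 0+17 = 17 → [2, 1, 9, 15, 17, 17, 4, 5]
k=6: nums[6] = 4+17 = 21 → [2, 1, 9, 15, 17, 17, 21, 5]
k=7: nums[7] = 5+21 = 26 → [2, 1, 9, 15, 17, 17, 21, 26]

26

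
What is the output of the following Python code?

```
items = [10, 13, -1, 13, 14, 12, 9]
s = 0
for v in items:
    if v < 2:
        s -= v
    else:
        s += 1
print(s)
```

7

v=10: not <2, s = 0+1 = 1
v=13: not <2, s = 1+1 = 2
v=-1: <2, s = 2-(-1) = 3
v=13: not <2, s = 3+1 = 4
v=14: not <2, s = 4+1 = 5
v=12: not <2, s = 5+1 = 6
v=9: not <2, s = 6+1 = 7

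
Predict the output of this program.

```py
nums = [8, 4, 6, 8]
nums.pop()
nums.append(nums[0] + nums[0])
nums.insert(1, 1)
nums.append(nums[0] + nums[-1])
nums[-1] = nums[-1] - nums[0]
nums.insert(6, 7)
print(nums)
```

[8, 1, 4, 6, 16, 16, 7]

pop() removes 8 → [8, 4, 6]
append nums[0]+nums[0] = 8+8 = 16 → [8, 4, 6, 16]
insert 1 at 1 → [8, 1, 4, 6, 16]
append nums[0]+nums[-1] = 8+16 = 24 → [8, 1, 4, 6, 16, 24]
nums[-1] = nums[-1]-nums[0] = 24-8 = 16 → [8, 1, 4, 6, 16, 16]
insert 7 at 6 → [8, 1, 4, 6, 16, 16, 7]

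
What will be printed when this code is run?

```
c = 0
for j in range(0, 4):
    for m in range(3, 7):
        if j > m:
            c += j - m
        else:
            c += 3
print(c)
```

j=0,m=3: not 0>3, c = 0+3 = 3
j=0,m=4: not 0>4, c = 3+3 = 6
j=0,m=5: not 0>5, c = 6+3 = 9
j=0,m=6: not 0>6, c = 9+3 = 12
j=1,m=3: not 1>3, c = 12+3 = 15
j=1,m=4: not 1>4, c = 15+3 = 18
j=1,m=5: not 1>5, c = 18+3 = 21
j=1,m=6: not 1>6, c = 21+3 = 24
j=2,m=3: not 2>3, c = 24+3 = 27
j=2,m=4: not 2>4, c = 27+3 = 30
j=2,m=5: not 2>5, c = 30+3 = 33
j=2,m=6: not 2>6, c = 33+3 = 36
j=3,m=3: not 3>3, c = 36+3 = 39
j=3,m=4: not 3>4, c = 39+3 = 42
j=3,m=5: not 3>5, c = 42+3 = 45
j=3,m=6: not 3>6, c = 45+3 = 48

48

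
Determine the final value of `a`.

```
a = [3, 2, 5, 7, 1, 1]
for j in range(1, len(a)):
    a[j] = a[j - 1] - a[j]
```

j=1: a[1] = 3-2 = 1 → [3, 1, 5, 7, 1, 1]
j=2: a[2] = 1-5 = -4 → [3, 1, -4, 7, 1, 1]
j=3: a[3] = (-4)-7 = -11 → [3, 1, -4, -11, 1, 1]
j=4: a[4] = (-11)-1 = -12 → [3, 1, -4, -11, -12, 1]
j=5: a[5] = (-12)-1 = -13 → [3, 1, -4, -11, -12, -13]

[3, 1, -4, -11, -12, -13]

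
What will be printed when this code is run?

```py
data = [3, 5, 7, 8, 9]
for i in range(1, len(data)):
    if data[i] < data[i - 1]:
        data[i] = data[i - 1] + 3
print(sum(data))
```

i=1: 5>=3, unchanged → [3, 5, 7, 8, 9]
i=2: 7>=5, unchanged → [3, 5, 7, 8, 9]
i=3: 8>=7, unchanged → [3, 5, 7, 8, 9]
i=4: 9>=8, unchanged → [3, 5, 7, 8, 9]
sum = 32

32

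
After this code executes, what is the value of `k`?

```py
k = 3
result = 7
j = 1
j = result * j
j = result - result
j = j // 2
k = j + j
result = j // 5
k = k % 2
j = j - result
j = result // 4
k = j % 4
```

0

j = 7*1 = 7
j = 7-7 = 0
j = 0//2 = 0
k = 0+0 = 0
result = 0//5 = 0
k = 0%2 = 0
j = 0-0 = 0
j = 0//4 = 0
k = 0%4 = 0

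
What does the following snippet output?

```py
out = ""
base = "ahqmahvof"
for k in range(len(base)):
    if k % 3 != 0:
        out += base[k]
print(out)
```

k=0: skip
k=1: add 'h' → 'h'
k=2: add 'q' → 'hq'
k=3: skip
k=4: add 'a' → 'hqa'
k=5: add 'h' → 'hqah'
k=6: skip
k=7: add 'o' → 'hqaho'
k=8: add 'f' → 'hqahof'

hqahof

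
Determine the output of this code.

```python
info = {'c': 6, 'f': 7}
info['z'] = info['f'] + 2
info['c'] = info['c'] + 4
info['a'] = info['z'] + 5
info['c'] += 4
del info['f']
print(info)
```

{'c': 14, 'z': 9, 'a': 14}

info['z'] = info['f']+2 = 9 → {'c': 6, 'f': 7, 'z': 9}
info['c'] = info['c']+4 = 10 → {'c': 10, 'f': 7, 'z': 9}
info['a'] = info['z']+5 = 14 → {'c': 10, 'f': 7, 'z': 9, 'a': 14}
info['c'] = 10+4 = 14 → {'c': 14, 'f': 7, 'z': 9, 'a': 14}
del 'f' → {'c': 14, 'z': 9, 'a': 14}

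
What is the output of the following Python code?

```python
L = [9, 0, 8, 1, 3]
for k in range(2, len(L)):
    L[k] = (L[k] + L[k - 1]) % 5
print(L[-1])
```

k=2: L[2] = (8+0)%5 = 3 → [9, 0, 3, 1, 3]
k=3: L[3] = (1+3)%5 = 4 → [9, 0, 3, 4, 3]
k=4: L[4] = (3+4)%5 = 2 → [9, 0, 3, 4, 2]

2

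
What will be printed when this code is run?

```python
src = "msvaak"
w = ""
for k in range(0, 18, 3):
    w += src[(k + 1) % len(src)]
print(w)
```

k=0: add src[1]='s' → 's'
k=3: add src[4]='a' → 'sa'
k=6: add src[1]='s' → 'sas'
k=9: add src[4]='a' → 'sasa'
k=12: add src[1]='s' → 'sasas'
k=15: add src[4]='a' → 'sasasa'

sasasa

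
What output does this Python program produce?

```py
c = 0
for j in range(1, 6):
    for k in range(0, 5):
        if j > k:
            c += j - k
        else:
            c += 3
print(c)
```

65

j=1,k=0: 1>0, c = 0+1 = 1
j=1,k=1: not 1>1, c = 1+3 = 4
j=1,k=2: not 1>2, c = 4+3 = 7
j=1,k=3: not 1>3, c = 7+3 = 10
j=1,k=4: not 1>4, c = 10+3 = 13
j=2,k=0: 2>0, c = 13+2 = 15
j=2,k=1: 2>1, c = 15+1 = 16
j=2,k=2: not 2>2, c = 16+3 = 19
j=2,k=3: not 2>3, c = 19+3 = 22
j=2,k=4: not 2>4, c = 22+3 = 25
j=3,k=0: 3>0, c = 25+3 = 28
j=3,k=1: 3>1, c = 28+2 = 30
j=3,k=2: 3>2, c = 30+1 = 31
j=3,k=3: not 3>3, c = 31+3 = 34
j=3,k=4: not 3>4, c = 34+3 = 37
j=4,k=0: 4>0, c = 37+4 = 41
j=4,k=1: 4>1, c = 41+3 = 44
j=4,k=2: 4>2, c = 44+2 = 46
j=4,k=3: 4>3, c = 46+1 = 47
j=4,k=4: not 4>4, c = 47+3 = 50
j=5,k=0: 5>0, c = 50+5 = 55
j=5,k=1: 5>1, c = 55+4 = 59
j=5,k=2: 5>2, c = 59+3 = 62
j=5,k=3: 5>3, c = 62+2 = 64
j=5,k=4: 5>4, c = 64+1 = 65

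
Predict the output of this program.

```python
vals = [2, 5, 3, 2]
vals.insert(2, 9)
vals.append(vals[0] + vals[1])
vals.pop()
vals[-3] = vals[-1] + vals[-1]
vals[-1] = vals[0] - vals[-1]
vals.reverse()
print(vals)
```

insert 9 at 2 → [2, 5, 9, 3, 2]
append vals[0]+vals[1] = 2+5 = 7 → [2, 5, 9, 3, 2, 7]
pop() removes 7 → [2, 5, 9, 3, 2]
vals[-3] = vals[-1]+vals[-1] = 2+2 = 4 → [2, 5, 4, 3, 2]
vals[-1] = vals[0]-vals[-1] = 2-2 = 0 → [2, 5, 4, 3, 0]
reverse → [0, 3, 4, 5, 2]

[0, 3, 4, 5, 2]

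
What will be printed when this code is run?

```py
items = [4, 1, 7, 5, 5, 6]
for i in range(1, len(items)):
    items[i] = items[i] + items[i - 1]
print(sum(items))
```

i=1: items[1] = 1+4 = 5 → [4, 5, 7, 5, 5, 6]
i=2: items[2] = 7+5 = 12 → [4, 5, 12, 5, 5, 6]
i=3: items[3] = 5+12 = 17 → [4, 5, 12, 17, 5, 6]
i=4: items[4] = 5+17 = 22 → [4, 5, 12, 17, 22, 6]
i=5: items[5] = 6+22 = 28 → [4, 5, 12, 17, 22, 28]
sum = 88

88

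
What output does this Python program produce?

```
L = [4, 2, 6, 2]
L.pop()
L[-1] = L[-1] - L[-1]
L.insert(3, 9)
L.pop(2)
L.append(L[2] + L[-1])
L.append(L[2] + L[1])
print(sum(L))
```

pop() removes 2 → [4, 2, 6]
L[-1] = L[-1]-L[-1] = 6-6 = 0 → [4, 2, 0]
insert 9 at 3 → [4, 2, 0, 9]
pop(2) removes 0 → [4, 2, 9]
append L[2]+L[-1] = 9+9 = 18 → [4, 2, 9, 18]
append L[2]+L[1] = 9+2 = 11 → [4, 2, 9, 18, 11]
sum = 44

44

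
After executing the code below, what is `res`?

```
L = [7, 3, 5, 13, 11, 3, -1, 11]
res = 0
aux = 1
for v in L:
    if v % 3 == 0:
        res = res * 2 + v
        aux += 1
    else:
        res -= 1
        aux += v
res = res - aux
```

v=7: not %3==0, res = 0-1 = -1; aux=8
v=3: %3==0, res = (-1)*2+3 = 1; aux=9
v=5: not %3==0, res = 1-1 = 0; aux=14
v=13: not %3==0, res = 0-1 = -1; aux=27
v=11: not %3==0, res = (-1)-1 = -2; aux=38
v=3: %3==0, res = (-2)*2+3 = -1; aux=39
v=-1: not %3==0, res = (-1)-1 = -2; aux=38
v=11: not %3==0, res = (-2)-1 = -3; aux=49
res-aux = (-3)-49 = -52

-52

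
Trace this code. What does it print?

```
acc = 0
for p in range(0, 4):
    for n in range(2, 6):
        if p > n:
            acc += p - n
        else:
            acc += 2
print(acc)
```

31

p=0,n=2: not 0>2, acc = 0+2 = 2
p=0,n=3: not 0>3, acc = 2+2 = 4
p=0,n=4: not 0>4, acc = 4+2 = 6
p=0,n=5: not 0>5, acc = 6+2 = 8
p=1,n=2: not 1>2, acc = 8+2 = 10
p=1,n=3: not 1>3, acc = 10+2 = 12
p=1,n=4: not 1>4, acc = 12+2 = 14
p=1,n=5: not 1>5, acc = 14+2 = 16
p=2,n=2: not 2>2, acc = 16+2 = 18
p=2,n=3: not 2>3, acc = 18+2 = 20
p=2,n=4: not 2>4, acc = 20+2 = 22
p=2,n=5: not 2>5, acc = 22+2 = 24
p=3,n=2: 3>2, acc = 24+1 = 25
p=3,n=3: not 3>3, acc = 25+2 = 27
p=3,n=4: not 3>4, acc = 27+2 = 29
p=3,n=5: not 3>5, acc = 29+2 = 31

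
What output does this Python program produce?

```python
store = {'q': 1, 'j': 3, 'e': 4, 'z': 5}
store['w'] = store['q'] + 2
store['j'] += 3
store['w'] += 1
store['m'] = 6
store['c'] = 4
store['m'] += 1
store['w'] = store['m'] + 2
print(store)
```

{'q': 1, 'j': 6, 'e': 4, 'z': 5, 'w': 9, 'm': 7, 'c': 4}

store['w'] = store['q']+2 = 3 → {'q': 1, 'j': 3, 'e': 4, 'z': 5, 'w': 3}
store['j'] = 3+3 = 6 → {'q': 1, 'j': 6, 'e': 4, 'z': 5, 'w': 3}
store['w'] = 3+1 = 4 → {'q': 1, 'j': 6, 'e': 4, 'z': 5, 'w': 4}
store['m'] = 6 → {'q': 1, 'j': 6, 'e': 4, 'z': 5, 'w': 4, 'm': 6}
store['c'] = 4 → {'q': 1, 'j': 6, 'e': 4, 'z': 5, 'w': 4, 'm': 6, 'c': 4}
store['m'] = 6+1 = 7 → {'q': 1, 'j': 6, 'e': 4, 'z': 5, 'w': 4, 'm': 7, 'c': 4}
store['w'] = store['m']+2 = 9 → {'q': 1, 'j': 6, 'e': 4, 'z': 5, 'w': 9, 'm': 7, 'c': 4}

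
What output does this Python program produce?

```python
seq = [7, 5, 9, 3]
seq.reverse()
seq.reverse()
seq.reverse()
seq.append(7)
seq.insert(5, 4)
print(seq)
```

[3, 9, 5, 7, 7, 4]

reverse → [3, 9, 5, 7]
reverse → [7, 5, 9, 3]
reverse → [3, 9, 5, 7]
append 7 → [3, 9, 5, 7, 7]
insert 4 at 5 → [3, 9, 5, 7, 7, 4]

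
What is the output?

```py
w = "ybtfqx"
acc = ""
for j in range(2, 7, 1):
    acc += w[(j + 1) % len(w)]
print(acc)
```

j=2: add w[3]='f' → 'f'
j=3: add w[4]='q' → 'fq'
j=4: add w[5]='x' → 'fqx'
j=5: add w[0]='y' → 'fqxy'
j=6: add w[1]='b' → 'fqxyb'

fqxyb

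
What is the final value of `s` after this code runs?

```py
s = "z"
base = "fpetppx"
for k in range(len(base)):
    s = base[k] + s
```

'xpptepfz'

k=0: prepend 'f' → 'fz'
k=1: prepend 'p' → 'pfz'
k=2: prepend 'e' → 'epfz'
k=3: prepend 't' → 'tepfz'
k=4: prepend 'p' → 'ptepfz'
k=5: prepend 'p' → 'pptepfz'
k=6: prepend 'x' → 'xpptepfz'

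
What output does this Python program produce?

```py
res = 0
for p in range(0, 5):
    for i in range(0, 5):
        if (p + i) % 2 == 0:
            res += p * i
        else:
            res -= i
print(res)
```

28

p=0,i=0: even sum, res = 0+0 = 0
p=0,i=1: odd sum, res = 0-1 = -1
p=0,i=2: even sum, res = (-1)+0 = -1
p=0,i=3: odd sum, res = (-1)-3 = -4
p=0,i=4: even sum, res = (-4)+0 = -4
p=1,i=0: odd sum, res = (-4)-0 = -4
p=1,i=1: even sum, res = (-4)+1 = -3
p=1,i=2: odd sum, res = (-3)-2 = -5
p=1,i=3: even sum, res = (-5)+3 = -2
p=1,i=4: odd sum, res = (-2)-4 = -6
p=2,i=0: even sum, res = (-6)+0 = -6
p=2,i=1: odd sum, res = (-6)-1 = -7
p=2,i=2: even sum, res = (-7)+4 = -3
p=2,i=3: odd sum, res = (-3)-3 = -6
p=2,i=4: even sum, res = (-6)+8 = 2
p=3,i=0: odd sum, res = 2-0 = 2
p=3,i=1: even sum, res = 2+3 = 5
p=3,i=2: odd sum, res = 5-2 = 3
p=3,i=3: even sum, res = 3+9 = 12
p=3,i=4: odd sum, res = 12-4 = 8
p=4,i=0: even sum, res = 8+0 = 8
p=4,i=1: odd sum, res = 8-1 = 7
p=4,i=2: even sum, res = 7+8 = 15
p=4,i=3: odd sum, res = 15-3 = 12
p=4,i=4: even sum, res = 12+16 = 28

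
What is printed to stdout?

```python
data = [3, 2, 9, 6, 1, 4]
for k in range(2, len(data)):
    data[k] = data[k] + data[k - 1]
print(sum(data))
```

k=2: data[2] = 9+2 = 11 → [3, 2, 11, 6, 1, 4]
k=3: data[3] = 6+11 = 17 → [3, 2, 11, 17, 1, 4]
k=4: data[4] = 1+17 = 18 → [3, 2, 11, 17, 18, 4]
k=5: data[5] = 4+18 = 22 → [3, 2, 11, 17, 18, 22]
sum = 73

73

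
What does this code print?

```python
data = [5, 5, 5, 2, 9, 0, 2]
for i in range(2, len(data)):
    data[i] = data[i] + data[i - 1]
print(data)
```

i=2: data[2] = 5+5 = 10 → [5, 5, 10, 2, 9, 0, 2]
i=3: data[3] = 2+10 = 12 → [5, 5, 10, 12, 9, 0, 2]
i=4: data[4] = 9+12 = 21 → [5, 5, 10, 12, 21, 0, 2]
i=5: data[5] = 0+21 = 21 → [5, 5, 10, 12, 21, 21, 2]
i=6: data[6] = 2+21 = 23 → [5, 5, 10, 12, 21, 21, 23]

[5, 5, 10, 12, 21, 21, 23]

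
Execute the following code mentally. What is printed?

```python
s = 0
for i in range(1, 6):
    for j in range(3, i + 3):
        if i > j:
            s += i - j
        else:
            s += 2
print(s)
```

28

i=1,j=3: not 1>3, s = 0+2 = 2
i=2,j=3: not 2>3, s = 2+2 = 4
i=2,j=4: not 2>4, s = 4+2 = 6
i=3,j=3: not 3>3, s = 6+2 = 8
i=3,j=4: not 3>4, s = 8+2 = 10
i=3,j=5: not 3>5, s = 10+2 = 12
i=4,j=3: 4>3, s = 12+1 = 13
i=4,j=4: not 4>4, s = 13+2 = 15
i=4,j=5: not 4>5, s = 15+2 = 17
i=4,j=6: not 4>6, s = 17+2 = 19
i=5,j=3: 5>3, s = 19+2 = 21
i=5,j=4: 5>4, s = 21+1 = 22
i=5,j=5: not 5>5, s = 22+2 = 24
i=5,j=6: not 5>6, s = 24+2 = 26
i=5,j=7: not 5>7, s = 26+2 = 28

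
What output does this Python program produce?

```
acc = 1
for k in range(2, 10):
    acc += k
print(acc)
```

45

k=2: acc = 1+2 = 3
k=3: acc = 3+3 = 6
k=4: acc = 6+4 = 10
k=5: acc = 10+5 = 15
k=6: acc = 15+6 = 21
k=7: acc = 21+7 = 28
k=8: acc = 28+8 = 36
k=9: acc = 36+9 = 45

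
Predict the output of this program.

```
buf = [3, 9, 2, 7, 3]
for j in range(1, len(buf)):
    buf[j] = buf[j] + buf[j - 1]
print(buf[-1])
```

j=1: buf[1] = 9+3 = 12 → [3, 12, 2, 7, 3]
j=2: buf[2] = 2+12 = 14 → [3, 12, 14, 7, 3]
j=3: buf[3] = 7+14 = 21 → [3, 12, 14, 21, 3]
j=4: buf[4] = 3+21 = 24 → [3, 12, 14, 21, 24]

24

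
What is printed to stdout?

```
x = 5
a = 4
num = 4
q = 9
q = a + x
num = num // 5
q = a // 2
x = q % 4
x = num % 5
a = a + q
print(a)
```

q = 4+5 = 9
num = 4//5 = 0
q = 4//2 = 2
x = 2%4 = 2
x = 0%5 = 0
a = 4+2 = 6

6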